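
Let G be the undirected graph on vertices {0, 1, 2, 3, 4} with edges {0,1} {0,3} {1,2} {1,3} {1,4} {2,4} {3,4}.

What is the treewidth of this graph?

A width-2 tree decomposition is:
Bags: B1 = {1, 3, 4}  B2 = {0, 1, 3}  B3 = {1, 2, 4}
Tree: B1–B2, B1–B3
The largest bag has 3 vertices, giving width 2; this decomposition certifies tw(G) ≤ 2. Conversely, {1, 2, 4} is a clique of size 3, and the vertices of any clique must share a bag in every tree decomposition; so some bag has ≥ 3 vertices and tw(G) ≥ 2. Hence tw(G) = 2 exactly.

2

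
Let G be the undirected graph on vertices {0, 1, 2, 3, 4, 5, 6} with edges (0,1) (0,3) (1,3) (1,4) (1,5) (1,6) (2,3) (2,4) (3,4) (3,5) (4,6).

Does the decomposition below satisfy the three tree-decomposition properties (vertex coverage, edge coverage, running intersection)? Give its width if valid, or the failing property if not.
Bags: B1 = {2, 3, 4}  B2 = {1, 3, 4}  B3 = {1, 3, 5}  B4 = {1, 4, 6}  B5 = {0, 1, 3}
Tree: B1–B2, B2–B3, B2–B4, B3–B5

Yes; width 2.

Every vertex of G appears in some bag (union = {0, 1, 2, 3, 4, 5, 6}); every edge is covered by a bag; and for each vertex v the set of bags containing v is connected in the bag tree. The decomposition is therefore valid. The largest bag has 3 vertices, so the width is 2.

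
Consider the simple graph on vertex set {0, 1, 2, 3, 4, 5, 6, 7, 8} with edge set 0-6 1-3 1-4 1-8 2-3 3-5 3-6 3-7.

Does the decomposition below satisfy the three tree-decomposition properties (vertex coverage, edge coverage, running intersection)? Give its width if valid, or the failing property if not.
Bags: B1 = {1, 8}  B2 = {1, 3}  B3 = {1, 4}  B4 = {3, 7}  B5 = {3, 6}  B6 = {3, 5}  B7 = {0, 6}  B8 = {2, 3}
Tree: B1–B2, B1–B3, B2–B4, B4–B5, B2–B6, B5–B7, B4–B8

Every vertex of G appears in some bag (union = {0, 1, 2, 3, 4, 5, 6, 7, 8}); every edge is covered by a bag; and for each vertex v the set of bags containing v is connected in the bag tree. The decomposition is therefore valid. The largest bag has 2 vertices, so the width is 1.

Yes; width 1.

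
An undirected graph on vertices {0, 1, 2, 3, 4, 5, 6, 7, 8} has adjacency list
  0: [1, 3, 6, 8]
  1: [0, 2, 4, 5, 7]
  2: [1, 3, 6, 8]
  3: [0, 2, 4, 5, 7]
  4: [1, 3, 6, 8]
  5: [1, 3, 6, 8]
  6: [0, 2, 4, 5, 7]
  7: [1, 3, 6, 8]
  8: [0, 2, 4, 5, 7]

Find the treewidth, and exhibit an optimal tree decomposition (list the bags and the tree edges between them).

Treewidth 4.
One such decomposition:
Bags: B1 = {1, 3, 4, 6, 8}  B2 = {0, 1, 3, 6, 8}  B3 = {1, 3, 6, 7, 8}  B4 = {1, 3, 5, 6, 8}  B5 = {1, 2, 3, 6, 8}
Tree: B1–B2, B2–B3, B3–B4, B4–B5

Every bag has size at most 5, so the width is 5 − 1 = 4 and tw(G) ≤ 4. For the lower bound: the 5 vertex sets {4,8}, {0,3}, {6,7}, {1}, {5} are disjoint, each induces a connected subgraph, and every pair is joined by at least one edge of G. Contracting each set to a single vertex therefore yields K_{5} as a minor, and since treewidth is minor-monotone, tw(G) ≥ tw(K_{5}) = 4. Hence tw(G) = 4 exactly.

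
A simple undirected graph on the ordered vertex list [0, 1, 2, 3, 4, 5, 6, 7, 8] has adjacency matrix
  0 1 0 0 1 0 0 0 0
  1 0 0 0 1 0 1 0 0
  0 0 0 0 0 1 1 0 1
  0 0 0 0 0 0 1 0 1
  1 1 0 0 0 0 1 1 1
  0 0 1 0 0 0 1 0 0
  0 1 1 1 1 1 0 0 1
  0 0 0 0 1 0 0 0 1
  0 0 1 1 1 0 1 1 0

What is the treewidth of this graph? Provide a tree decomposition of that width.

Treewidth 2.
One such decomposition:
Bags: B1 = {1, 4, 6}  B2 = {4, 6, 8}  B3 = {2, 6, 8}  B4 = {3, 6, 8}  B5 = {4, 7, 8}  B6 = {0, 1, 4}  B7 = {2, 5, 6}
Tree: B1–B2, B2–B3, B3–B4, B2–B5, B1–B6, B3–B7

Each bag holds 3 vertices, so the decomposition has width 2, which upper-bounds the treewidth. Conversely, {0, 1, 4} is a clique of size 3, and the vertices of any clique must share a bag in every tree decomposition; so some bag has ≥ 3 vertices and tw(G) ≥ 2. Hence tw(G) = 2 exactly.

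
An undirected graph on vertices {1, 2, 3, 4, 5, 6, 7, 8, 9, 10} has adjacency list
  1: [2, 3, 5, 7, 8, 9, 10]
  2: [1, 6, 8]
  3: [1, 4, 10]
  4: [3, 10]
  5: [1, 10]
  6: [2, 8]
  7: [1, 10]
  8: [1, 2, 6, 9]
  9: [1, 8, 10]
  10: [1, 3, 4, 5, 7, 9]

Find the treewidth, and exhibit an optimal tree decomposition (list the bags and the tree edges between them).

Treewidth 2.
Bags: B1 = {1, 7, 10}  B2 = {1, 9, 10}  B3 = {1, 8, 9}  B4 = {1, 2, 8}  B5 = {2, 6, 8}  B6 = {1, 3, 10}  B7 = {1, 5, 10}  B8 = {3, 4, 10}
Tree: B1–B2, B2–B3, B3–B4, B4–B5, B1–B6, B1–B7, B6–B8

Each bag holds 3 vertices, so the decomposition has width 2, which upper-bounds the treewidth. On the other hand G contains the 3-clique {1, 8, 9}. A clique must lie in a single bag of any decomposition, so no decomposition can have width below 2. The upper and lower bounds meet at 2, so that is the treewidth.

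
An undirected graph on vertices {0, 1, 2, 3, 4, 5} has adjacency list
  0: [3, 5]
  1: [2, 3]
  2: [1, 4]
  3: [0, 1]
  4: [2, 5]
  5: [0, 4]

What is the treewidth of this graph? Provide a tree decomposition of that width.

Treewidth 2.
One such decomposition:
Bags: B1 = {2, 4, 5}  B2 = {0, 2, 5}  B3 = {0, 2, 3}  B4 = {1, 2, 3}
Tree: B1–B2, B2–B3, B3–B4

Each bag holds 3 vertices, so the decomposition has width 2, which upper-bounds the treewidth. The edges 2–4–5–0–3–1–2 form a cycle, so G is not a tree and its treewidth is at least 2. Combining the bounds, tw(G) = 2.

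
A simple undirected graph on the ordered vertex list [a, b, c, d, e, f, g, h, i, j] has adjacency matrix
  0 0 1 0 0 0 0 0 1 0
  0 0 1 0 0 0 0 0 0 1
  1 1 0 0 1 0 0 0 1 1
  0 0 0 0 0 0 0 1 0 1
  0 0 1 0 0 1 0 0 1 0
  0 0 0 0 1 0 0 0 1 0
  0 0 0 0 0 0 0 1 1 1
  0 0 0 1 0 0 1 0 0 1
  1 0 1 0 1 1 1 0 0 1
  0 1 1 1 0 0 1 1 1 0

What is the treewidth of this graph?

2

A width-2 tree decomposition is:
Bags: B1 = {g, i, j}  B2 = {g, h, j}  B3 = {d, h, j}  B4 = {c, i, j}  B5 = {c, e, i}  B6 = {a, c, i}  B7 = {e, f, i}  B8 = {b, c, j}
Tree: B1–B2, B2–B3, B1–B4, B4–B5, B5–B6, B5–B7, B4–B8
The largest bag has 3 vertices, giving width 2; this decomposition certifies tw(G) ≤ 2. For the lower bound, the 3 vertices {d, h, j} are pairwise adjacent, and any tree decomposition puts a clique entirely inside one bag — forcing width ≥ 2. The upper and lower bounds meet at 2, so that is the treewidth.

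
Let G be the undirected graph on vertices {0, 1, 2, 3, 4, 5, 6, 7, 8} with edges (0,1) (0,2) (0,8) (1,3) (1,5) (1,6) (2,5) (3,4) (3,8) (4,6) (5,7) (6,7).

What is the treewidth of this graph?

A width-3 tree decomposition is:
Bags: B1 = {3, 4, 6, 8}  B2 = {1, 3, 6, 8}  B3 = {0, 1, 6, 8}  B4 = {0, 1, 6, 7}  B5 = {0, 1, 5, 7}  B6 = {0, 2, 5, 7}
Tree: B1–B2, B2–B3, B3–B4, B4–B5, B5–B6
Each bag holds 4 vertices, so the decomposition has width 3, which upper-bounds the treewidth. For the lower bound: the 4 vertex sets {3,4,8}, {6}, {1}, {0,2,5,7} are disjoint, each induces a connected subgraph, and every pair is joined by at least one edge of G. Contracting each set to a single vertex therefore yields K_{4} as a minor, and since treewidth is minor-monotone, tw(G) ≥ tw(K_{4}) = 3. Therefore the treewidth is 3.

3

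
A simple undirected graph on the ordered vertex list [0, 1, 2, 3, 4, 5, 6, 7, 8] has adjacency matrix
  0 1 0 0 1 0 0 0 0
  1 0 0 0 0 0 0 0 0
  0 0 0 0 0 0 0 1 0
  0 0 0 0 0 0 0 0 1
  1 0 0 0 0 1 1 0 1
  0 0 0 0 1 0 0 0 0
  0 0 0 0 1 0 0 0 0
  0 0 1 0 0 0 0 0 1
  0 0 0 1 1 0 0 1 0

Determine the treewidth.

1

A width-1 tree decomposition is:
Bags: B1 = {4, 8}  B2 = {4, 6}  B3 = {0, 4}  B4 = {7, 8}  B5 = {0, 1}  B6 = {3, 8}  B7 = {4, 5}  B8 = {2, 7}
Tree: B1–B2, B1–B3, B1–B4, B3–B5, B4–B6, B2–B7, B4–B8
Each bag holds 2 vertices, so the decomposition has width 1, which upper-bounds the treewidth. Any graph with an edge has treewidth ≥ 1, and G has the edge 8–4. Therefore the treewidth is 1.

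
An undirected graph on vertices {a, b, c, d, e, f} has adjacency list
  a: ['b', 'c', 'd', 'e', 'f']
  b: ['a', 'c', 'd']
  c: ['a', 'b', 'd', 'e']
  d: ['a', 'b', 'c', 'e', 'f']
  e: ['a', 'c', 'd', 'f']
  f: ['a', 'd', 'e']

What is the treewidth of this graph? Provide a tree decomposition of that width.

Treewidth 3.
Bags: B1 = {a, c, d, e}  B2 = {a, d, e, f}  B3 = {a, b, c, d}
Tree: B1–B2, B1–B3

The largest bag has 4 vertices, giving width 3; this decomposition certifies tw(G) ≤ 3. On the other hand G contains the 4-clique {a, c, d, e}. A clique must lie in a single bag of any decomposition, so no decomposition can have width below 3. The upper and lower bounds meet at 3, so that is the treewidth.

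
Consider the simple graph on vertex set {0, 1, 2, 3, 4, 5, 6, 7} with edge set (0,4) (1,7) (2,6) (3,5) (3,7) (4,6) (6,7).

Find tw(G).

A width-1 tree decomposition is:
Bags: B1 = {3, 7}  B2 = {1, 7}  B3 = {6, 7}  B4 = {4, 6}  B5 = {3, 5}  B6 = {0, 4}  B7 = {2, 6}
Tree: B1–B2, B2–B3, B3–B4, B1–B5, B4–B6, B4–B7
Each bag holds 2 vertices, so the decomposition has width 1, which upper-bounds the treewidth. G has an edge, so its treewidth is at least 1. Combining the bounds, tw(G) = 1.

1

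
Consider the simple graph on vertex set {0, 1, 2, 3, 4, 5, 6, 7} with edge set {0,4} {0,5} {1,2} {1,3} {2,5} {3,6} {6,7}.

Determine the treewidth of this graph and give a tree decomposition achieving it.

Each bag holds 2 vertices, so the decomposition has width 1, which upper-bounds the treewidth. G has an edge, so its treewidth is at least 1. Hence tw(G) = 1 exactly.

Treewidth 1.
One optimal decomposition is:
Bags: B1 = {0, 4}  B2 = {0, 5}  B3 = {2, 5}  B4 = {1, 2}  B5 = {1, 3}  B6 = {3, 6}  B7 = {6, 7}
Tree: B1–B2, B2–B3, B3–B4, B4–B5, B5–B6, B6–B7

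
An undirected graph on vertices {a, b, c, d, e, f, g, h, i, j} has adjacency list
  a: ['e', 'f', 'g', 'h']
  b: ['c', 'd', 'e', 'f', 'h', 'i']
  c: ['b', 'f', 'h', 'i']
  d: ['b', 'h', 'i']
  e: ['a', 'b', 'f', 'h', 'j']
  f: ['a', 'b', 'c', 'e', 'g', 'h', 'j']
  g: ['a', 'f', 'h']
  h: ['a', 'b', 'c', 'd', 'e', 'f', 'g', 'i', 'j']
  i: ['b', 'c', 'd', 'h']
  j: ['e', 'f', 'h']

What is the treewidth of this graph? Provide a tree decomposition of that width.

Treewidth 3.
One optimal decomposition is:
Bags: B1 = {b, e, f, h}  B2 = {e, f, h, j}  B3 = {a, e, f, h}  B4 = {b, c, f, h}  B5 = {b, c, h, i}  B6 = {b, d, h, i}  B7 = {a, f, g, h}
Tree: B1–B2, B2–B3, B1–B4, B4–B5, B5–B6, B3–B7

Each bag holds 4 vertices, so the decomposition has width 3, which upper-bounds the treewidth. For the lower bound, the 4 vertices {b, d, h, i} are pairwise adjacent, and any tree decomposition puts a clique entirely inside one bag — forcing width ≥ 3. Therefore the treewidth is 3.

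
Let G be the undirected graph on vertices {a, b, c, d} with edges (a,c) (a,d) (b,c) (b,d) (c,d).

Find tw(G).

2

A width-2 tree decomposition is:
Bags: B1 = {b, c, d}  B2 = {a, c, d}
Tree: B1–B2
The largest bag has 3 vertices, giving width 2; this decomposition certifies tw(G) ≤ 2. Conversely, {a, c, d} is a clique of size 3, and the vertices of any clique must share a bag in every tree decomposition; so some bag has ≥ 3 vertices and tw(G) ≥ 2. Hence tw(G) = 2 exactly.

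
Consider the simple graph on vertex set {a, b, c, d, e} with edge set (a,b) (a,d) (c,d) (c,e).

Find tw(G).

A width-1 tree decomposition is:
Bags: B1 = {c, e}  B2 = {c, d}  B3 = {a, d}  B4 = {a, b}
Tree: B1–B2, B2–B3, B3–B4
Every bag has size at most 2, so the width is 2 − 1 = 1 and tw(G) ≤ 1. G has an edge, so its treewidth is at least 1. The upper and lower bounds meet at 1, so that is the treewidth.

1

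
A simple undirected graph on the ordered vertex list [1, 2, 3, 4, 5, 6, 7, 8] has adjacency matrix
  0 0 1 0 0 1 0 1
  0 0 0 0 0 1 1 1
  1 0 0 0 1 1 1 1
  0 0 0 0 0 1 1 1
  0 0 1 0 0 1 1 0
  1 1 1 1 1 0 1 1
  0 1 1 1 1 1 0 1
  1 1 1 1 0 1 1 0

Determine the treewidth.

A width-3 tree decomposition is:
Bags: B1 = {3, 6, 7, 8}  B2 = {3, 5, 6, 7}  B3 = {2, 6, 7, 8}  B4 = {4, 6, 7, 8}  B5 = {1, 3, 6, 8}
Tree: B1–B2, B1–B3, B1–B4, B1–B5
The largest bag has 4 vertices, giving width 3; this decomposition certifies tw(G) ≤ 3. For the lower bound, the 4 vertices {1, 3, 6, 8} are pairwise adjacent, and any tree decomposition puts a clique entirely inside one bag — forcing width ≥ 3. Hence tw(G) = 3 exactly.

3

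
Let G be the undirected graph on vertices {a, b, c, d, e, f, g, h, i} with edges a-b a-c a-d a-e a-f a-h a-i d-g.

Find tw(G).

1

A width-1 tree decomposition is:
Bags: B1 = {a, b}  B2 = {a, d}  B3 = {d, g}  B4 = {a, c}  B5 = {a, h}  B6 = {a, e}  B7 = {a, f}  B8 = {a, i}
Tree: B1–B2, B2–B3, B2–B4, B1–B5, B2–B6, B1–B7, B4–B8
Every bag has size at most 2, so the width is 2 − 1 = 1 and tw(G) ≤ 1. Since G has at least one edge (e.g. a–b), it is not an edgeless graph, so tw(G) ≥ 1. Combining the bounds, tw(G) = 1.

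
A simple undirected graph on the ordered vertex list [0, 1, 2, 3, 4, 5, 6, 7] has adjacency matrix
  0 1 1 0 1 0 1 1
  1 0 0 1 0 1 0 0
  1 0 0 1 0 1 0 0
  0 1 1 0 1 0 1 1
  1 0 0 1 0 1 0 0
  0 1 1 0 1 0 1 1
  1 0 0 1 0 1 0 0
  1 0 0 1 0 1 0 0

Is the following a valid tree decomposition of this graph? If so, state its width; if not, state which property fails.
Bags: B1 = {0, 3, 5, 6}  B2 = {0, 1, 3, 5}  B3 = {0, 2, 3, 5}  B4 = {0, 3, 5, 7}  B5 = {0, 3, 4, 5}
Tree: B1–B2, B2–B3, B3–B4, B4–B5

Vertex coverage: the bags together contain {0, 1, 2, 3, 4, 5, 6, 7}, the full vertex set. Edge coverage: each edge of G has both endpoints in at least one bag. Running intersection: for every vertex, the bags containing it form a connected subtree. All three properties hold, so this is a valid tree decomposition of width max|bag| − 1 = 3, and hence tw(G) ≤ 3.

Yes; width 3.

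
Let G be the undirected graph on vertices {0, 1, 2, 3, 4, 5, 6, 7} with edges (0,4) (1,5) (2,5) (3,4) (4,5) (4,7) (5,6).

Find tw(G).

1

A width-1 tree decomposition is:
Bags: B1 = {4, 5}  B2 = {5, 6}  B3 = {3, 4}  B4 = {1, 5}  B5 = {2, 5}  B6 = {0, 4}  B7 = {4, 7}
Tree: B1–B2, B1–B3, B2–B4, B1–B5, B1–B6, B3–B7
Every bag has size at most 2, so the width is 2 − 1 = 1 and tw(G) ≤ 1. G has an edge, so its treewidth is at least 1. Combining the bounds, tw(G) = 1.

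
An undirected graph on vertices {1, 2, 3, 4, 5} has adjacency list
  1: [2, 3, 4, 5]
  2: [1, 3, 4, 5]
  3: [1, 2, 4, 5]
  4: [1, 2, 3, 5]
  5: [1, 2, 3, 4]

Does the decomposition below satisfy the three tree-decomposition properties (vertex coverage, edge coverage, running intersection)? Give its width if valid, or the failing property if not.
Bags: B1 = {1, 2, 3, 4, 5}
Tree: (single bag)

Yes; width 4.

Vertex coverage: the bags together contain {1, 2, 3, 4, 5}, the full vertex set. Edge coverage: each edge of G has both endpoints in at least one bag. Running intersection: for every vertex, the bags containing it form a connected subtree. All three properties hold, so this is a valid tree decomposition of width max|bag| − 1 = 4, and hence tw(G) ≤ 4.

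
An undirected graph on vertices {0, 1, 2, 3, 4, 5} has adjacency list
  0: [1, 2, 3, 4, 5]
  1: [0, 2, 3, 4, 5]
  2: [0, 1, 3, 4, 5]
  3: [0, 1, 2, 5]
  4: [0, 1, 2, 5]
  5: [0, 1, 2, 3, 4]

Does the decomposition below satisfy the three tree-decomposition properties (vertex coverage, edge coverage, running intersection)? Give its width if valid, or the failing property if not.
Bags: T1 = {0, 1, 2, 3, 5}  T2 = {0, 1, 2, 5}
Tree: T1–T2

No — vertex 4 appears in no bag.

A tree decomposition must satisfy three properties: every vertex lies in some bag; for every edge, both endpoints lie together in some bag; and for every vertex, the bags containing it form a connected subtree. Here vertex 4 appears in no bag, so the decomposition is invalid.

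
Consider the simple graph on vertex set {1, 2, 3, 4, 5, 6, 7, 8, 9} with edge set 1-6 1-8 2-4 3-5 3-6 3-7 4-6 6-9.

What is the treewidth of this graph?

A width-1 tree decomposition is:
Bags: B1 = {1, 6}  B2 = {3, 6}  B3 = {4, 6}  B4 = {3, 7}  B5 = {6, 9}  B6 = {3, 5}  B7 = {1, 8}  B8 = {2, 4}
Tree: B1–B2, B1–B3, B2–B4, B3–B5, B4–B6, B1–B7, B3–B8
The largest bag has 2 vertices, giving width 1; this decomposition certifies tw(G) ≤ 1. G has an edge, so its treewidth is at least 1. Combining the bounds, tw(G) = 1.

1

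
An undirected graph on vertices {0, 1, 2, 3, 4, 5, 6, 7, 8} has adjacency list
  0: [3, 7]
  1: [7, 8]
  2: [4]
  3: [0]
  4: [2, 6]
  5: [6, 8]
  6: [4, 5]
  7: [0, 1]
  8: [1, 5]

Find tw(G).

1

A width-1 tree decomposition is:
Bags: B1 = {0, 3}  B2 = {0, 7}  B3 = {1, 7}  B4 = {1, 8}  B5 = {5, 8}  B6 = {5, 6}  B7 = {4, 6}  B8 = {2, 4}
Tree: B1–B2, B2–B3, B3–B4, B4–B5, B5–B6, B6–B7, B7–B8
Every bag has size at most 2, so the width is 2 − 1 = 1 and tw(G) ≤ 1. Since G has at least one edge (e.g. 3–0), it is not an edgeless graph, so tw(G) ≥ 1. The upper and lower bounds meet at 1, so that is the treewidth.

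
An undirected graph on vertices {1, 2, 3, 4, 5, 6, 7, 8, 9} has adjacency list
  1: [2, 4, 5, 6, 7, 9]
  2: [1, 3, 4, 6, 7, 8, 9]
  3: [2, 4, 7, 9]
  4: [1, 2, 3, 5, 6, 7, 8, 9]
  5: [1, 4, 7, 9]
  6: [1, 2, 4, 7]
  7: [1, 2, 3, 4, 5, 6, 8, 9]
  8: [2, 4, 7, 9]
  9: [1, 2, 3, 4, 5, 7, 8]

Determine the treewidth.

4

A width-4 tree decomposition is:
Bags: B1 = {2, 4, 7, 8, 9}  B2 = {2, 3, 4, 7, 9}  B3 = {1, 2, 4, 7, 9}  B4 = {1, 2, 4, 6, 7}  B5 = {1, 4, 5, 7, 9}
Tree: B1–B2, B1–B3, B3–B4, B3–B5
Each bag holds 5 vertices, so the decomposition has width 4, which upper-bounds the treewidth. Conversely, {2, 4, 7, 8, 9} is a clique of size 5, and the vertices of any clique must share a bag in every tree decomposition; so some bag has ≥ 5 vertices and tw(G) ≥ 4. Combining the bounds, tw(G) = 4.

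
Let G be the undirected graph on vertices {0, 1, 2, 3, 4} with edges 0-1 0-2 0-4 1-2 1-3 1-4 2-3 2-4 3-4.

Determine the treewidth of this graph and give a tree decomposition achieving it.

Treewidth 3.
One such decomposition:
Bags: B1 = {0, 1, 2, 4}  B2 = {1, 2, 3, 4}
Tree: B1–B2

Each bag holds 4 vertices, so the decomposition has width 3, which upper-bounds the treewidth. On the other hand G contains the 4-clique {0, 1, 2, 4}. A clique must lie in a single bag of any decomposition, so no decomposition can have width below 3. Combining the bounds, tw(G) = 3.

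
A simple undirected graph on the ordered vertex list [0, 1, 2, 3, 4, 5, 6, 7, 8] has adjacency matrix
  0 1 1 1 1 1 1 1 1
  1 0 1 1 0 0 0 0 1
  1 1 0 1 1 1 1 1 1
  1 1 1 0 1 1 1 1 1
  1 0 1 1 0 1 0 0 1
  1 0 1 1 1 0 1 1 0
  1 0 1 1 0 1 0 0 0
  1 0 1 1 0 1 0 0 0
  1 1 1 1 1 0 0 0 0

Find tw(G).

A width-4 tree decomposition is:
Bags: B1 = {0, 2, 3, 4, 5}  B2 = {0, 2, 3, 4, 8}  B3 = {0, 1, 2, 3, 8}  B4 = {0, 2, 3, 5, 6}  B5 = {0, 2, 3, 5, 7}
Tree: B1–B2, B2–B3, B1–B4, B1–B5
Every bag has size at most 5, so the width is 5 − 1 = 4 and tw(G) ≤ 4. Conversely, {0, 1, 2, 3, 8} is a clique of size 5, and the vertices of any clique must share a bag in every tree decomposition; so some bag has ≥ 5 vertices and tw(G) ≥ 4. Combining the bounds, tw(G) = 4.

4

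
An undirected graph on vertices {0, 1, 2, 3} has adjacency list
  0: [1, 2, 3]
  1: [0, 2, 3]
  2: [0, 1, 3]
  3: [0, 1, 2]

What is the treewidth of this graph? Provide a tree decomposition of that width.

Treewidth 3.
Bags: B1 = {0, 1, 2, 3}
Tree: (single bag)

A single bag containing all 4 vertices is trivially a valid decomposition of width 3. For the lower bound, the 4 vertices {0, 1, 2, 3} are pairwise adjacent, and any tree decomposition puts a clique entirely inside one bag — forcing width ≥ 3. Therefore the treewidth is 3.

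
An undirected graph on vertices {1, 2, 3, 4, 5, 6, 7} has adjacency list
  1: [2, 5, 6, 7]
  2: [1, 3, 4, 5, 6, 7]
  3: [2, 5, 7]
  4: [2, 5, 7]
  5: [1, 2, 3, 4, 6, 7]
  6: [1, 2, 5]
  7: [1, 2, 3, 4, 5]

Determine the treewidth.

A width-3 tree decomposition is:
Bags: B1 = {1, 2, 5, 7}  B2 = {2, 4, 5, 7}  B3 = {2, 3, 5, 7}  B4 = {1, 2, 5, 6}
Tree: B1–B2, B2–B3, B1–B4
Every bag has size at most 4, so the width is 4 − 1 = 3 and tw(G) ≤ 3. Conversely, {1, 2, 5, 6} is a clique of size 4, and the vertices of any clique must share a bag in every tree decomposition; so some bag has ≥ 4 vertices and tw(G) ≥ 3. The upper and lower bounds meet at 3, so that is the treewidth.

3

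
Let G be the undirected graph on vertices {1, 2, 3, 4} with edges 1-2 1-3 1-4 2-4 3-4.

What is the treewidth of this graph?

A width-2 tree decomposition is:
Bags: B1 = {1, 2, 4}  B2 = {1, 3, 4}
Tree: B1–B2
The largest bag has 3 vertices, giving width 2; this decomposition certifies tw(G) ≤ 2. Conversely, {1, 2, 4} is a clique of size 3, and the vertices of any clique must share a bag in every tree decomposition; so some bag has ≥ 3 vertices and tw(G) ≥ 2. Therefore the treewidth is 2.

2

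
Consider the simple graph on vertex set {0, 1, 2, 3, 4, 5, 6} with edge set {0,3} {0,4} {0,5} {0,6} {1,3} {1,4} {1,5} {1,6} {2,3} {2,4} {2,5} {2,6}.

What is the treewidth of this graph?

3

A width-3 tree decomposition is:
Bags: B1 = {0, 1, 2, 6}  B2 = {0, 1, 2, 3}  B3 = {0, 1, 2, 5}  B4 = {0, 1, 2, 4}
Tree: B1–B2, B2–B3, B3–B4
Every bag has size at most 4, so the width is 4 − 1 = 3 and tw(G) ≤ 3. For the lower bound: the 4 vertex sets {0,6}, {1,3}, {2}, {5} are disjoint, each induces a connected subgraph, and every pair is joined by at least one edge of G. Contracting each set to a single vertex therefore yields K_{4} as a minor, and since treewidth is minor-monotone, tw(G) ≥ tw(K_{4}) = 3. The upper and lower bounds meet at 3, so that is the treewidth.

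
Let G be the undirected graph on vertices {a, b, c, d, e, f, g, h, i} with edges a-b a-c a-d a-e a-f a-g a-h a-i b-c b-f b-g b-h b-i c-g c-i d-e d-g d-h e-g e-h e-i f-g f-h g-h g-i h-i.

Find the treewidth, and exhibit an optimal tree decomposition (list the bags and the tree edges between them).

Treewidth 4.
One optimal decomposition is:
Bags: B1 = {a, e, g, h, i}  B2 = {a, b, g, h, i}  B3 = {a, d, e, g, h}  B4 = {a, b, f, g, h}  B5 = {a, b, c, g, i}
Tree: B1–B2, B1–B3, B2–B4, B2–B5

Every bag has size at most 5, so the width is 5 − 1 = 4 and tw(G) ≤ 4. For the lower bound, the 5 vertices {a, d, e, g, h} are pairwise adjacent, and any tree decomposition puts a clique entirely inside one bag — forcing width ≥ 4. The upper and lower bounds meet at 4, so that is the treewidth.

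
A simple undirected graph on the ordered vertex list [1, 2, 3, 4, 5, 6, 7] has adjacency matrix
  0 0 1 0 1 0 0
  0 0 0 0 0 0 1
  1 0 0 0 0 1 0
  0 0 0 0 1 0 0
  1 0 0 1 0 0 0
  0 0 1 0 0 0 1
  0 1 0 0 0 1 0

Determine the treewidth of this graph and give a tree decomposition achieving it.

Each bag holds 2 vertices, so the decomposition has width 1, which upper-bounds the treewidth. Any graph with an edge has treewidth ≥ 1, and G has the edge 2–7. Combining the bounds, tw(G) = 1.

Treewidth 1.
One optimal decomposition is:
Bags: B1 = {2, 7}  B2 = {6, 7}  B3 = {3, 6}  B4 = {1, 3}  B5 = {1, 5}  B6 = {4, 5}
Tree: B1–B2, B2–B3, B3–B4, B4–B5, B5–B6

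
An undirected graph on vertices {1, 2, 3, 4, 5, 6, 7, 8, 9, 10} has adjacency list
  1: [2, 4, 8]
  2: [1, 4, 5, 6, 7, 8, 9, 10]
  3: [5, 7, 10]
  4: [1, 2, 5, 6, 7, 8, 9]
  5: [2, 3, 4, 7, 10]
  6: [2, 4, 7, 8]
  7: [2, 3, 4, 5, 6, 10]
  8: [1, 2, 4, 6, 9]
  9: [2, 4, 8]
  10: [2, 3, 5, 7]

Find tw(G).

A width-3 tree decomposition is:
Bags: B1 = {2, 4, 6, 7}  B2 = {2, 4, 5, 7}  B3 = {2, 5, 7, 10}  B4 = {3, 5, 7, 10}  B5 = {2, 4, 6, 8}  B6 = {1, 2, 4, 8}  B7 = {2, 4, 8, 9}
Tree: B1–B2, B2–B3, B3–B4, B1–B5, B5–B6, B5–B7
Every bag has size at most 4, so the width is 4 − 1 = 3 and tw(G) ≤ 3. For the lower bound, the 4 vertices {2, 5, 7, 10} are pairwise adjacent, and any tree decomposition puts a clique entirely inside one bag — forcing width ≥ 3. Hence tw(G) = 3 exactly.

3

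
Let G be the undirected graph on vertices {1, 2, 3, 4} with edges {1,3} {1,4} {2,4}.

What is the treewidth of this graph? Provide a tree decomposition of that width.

Treewidth 1.
One optimal decomposition is:
Bags: B1 = {2, 4}  B2 = {1, 4}  B3 = {1, 3}
Tree: B1–B2, B2–B3

The largest bag has 2 vertices, giving width 1; this decomposition certifies tw(G) ≤ 1. Any graph with an edge has treewidth ≥ 1, and G has the edge 4–2. Combining the bounds, tw(G) = 1.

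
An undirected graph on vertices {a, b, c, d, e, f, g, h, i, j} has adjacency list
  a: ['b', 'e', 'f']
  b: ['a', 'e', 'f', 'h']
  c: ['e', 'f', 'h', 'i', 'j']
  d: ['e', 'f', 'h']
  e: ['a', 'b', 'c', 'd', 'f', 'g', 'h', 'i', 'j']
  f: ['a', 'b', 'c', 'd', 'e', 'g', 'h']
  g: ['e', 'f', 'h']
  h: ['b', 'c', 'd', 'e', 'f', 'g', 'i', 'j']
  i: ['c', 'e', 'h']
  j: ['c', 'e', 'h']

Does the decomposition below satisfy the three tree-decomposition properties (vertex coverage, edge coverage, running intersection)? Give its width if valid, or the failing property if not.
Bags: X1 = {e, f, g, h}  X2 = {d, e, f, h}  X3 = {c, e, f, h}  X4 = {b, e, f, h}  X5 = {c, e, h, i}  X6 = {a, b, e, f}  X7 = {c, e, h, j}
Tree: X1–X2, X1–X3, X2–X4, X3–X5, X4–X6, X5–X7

Vertex coverage: the bags together contain {a, b, c, d, e, f, g, h, i, j}, the full vertex set. Edge coverage: each edge of G has both endpoints in at least one bag. Running intersection: for every vertex, the bags containing it form a connected subtree. All three properties hold, so this is a valid tree decomposition of width max|bag| − 1 = 3, and hence tw(G) ≤ 3.

Yes; width 3.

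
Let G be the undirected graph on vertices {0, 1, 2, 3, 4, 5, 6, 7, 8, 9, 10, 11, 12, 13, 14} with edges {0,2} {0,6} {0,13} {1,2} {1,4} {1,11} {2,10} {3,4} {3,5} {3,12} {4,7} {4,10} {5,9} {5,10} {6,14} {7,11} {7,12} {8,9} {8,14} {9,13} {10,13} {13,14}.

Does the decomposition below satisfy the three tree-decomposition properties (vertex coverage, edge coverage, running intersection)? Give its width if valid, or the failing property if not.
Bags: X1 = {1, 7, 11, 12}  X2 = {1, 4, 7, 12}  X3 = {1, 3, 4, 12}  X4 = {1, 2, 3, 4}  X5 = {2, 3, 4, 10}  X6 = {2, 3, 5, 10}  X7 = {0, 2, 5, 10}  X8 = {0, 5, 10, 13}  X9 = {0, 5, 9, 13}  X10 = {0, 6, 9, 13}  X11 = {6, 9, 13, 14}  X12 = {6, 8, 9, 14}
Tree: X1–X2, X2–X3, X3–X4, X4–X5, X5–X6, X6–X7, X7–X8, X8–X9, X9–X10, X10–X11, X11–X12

Yes; width 3.

Every vertex of G appears in some bag (union = {0, 1, 2, 3, 4, 5, 6, 7, 8, 9, 10, 11, 12, 13, 14}); every edge is covered by a bag; and for each vertex v the set of bags containing v is connected in the bag tree. The decomposition is therefore valid. The largest bag has 4 vertices, so the width is 3.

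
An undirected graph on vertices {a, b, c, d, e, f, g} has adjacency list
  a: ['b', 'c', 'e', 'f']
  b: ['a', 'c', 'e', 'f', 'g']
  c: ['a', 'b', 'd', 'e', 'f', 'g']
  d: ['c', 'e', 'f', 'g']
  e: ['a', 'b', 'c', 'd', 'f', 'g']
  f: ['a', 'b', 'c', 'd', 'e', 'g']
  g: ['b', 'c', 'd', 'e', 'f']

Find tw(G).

A width-4 tree decomposition is:
Bags: B1 = {c, d, e, f, g}  B2 = {b, c, e, f, g}  B3 = {a, b, c, e, f}
Tree: B1–B2, B2–B3
Each bag holds 5 vertices, so the decomposition has width 4, which upper-bounds the treewidth. On the other hand G contains the 5-clique {c, d, e, f, g}. A clique must lie in a single bag of any decomposition, so no decomposition can have width below 4. Combining the bounds, tw(G) = 4.

4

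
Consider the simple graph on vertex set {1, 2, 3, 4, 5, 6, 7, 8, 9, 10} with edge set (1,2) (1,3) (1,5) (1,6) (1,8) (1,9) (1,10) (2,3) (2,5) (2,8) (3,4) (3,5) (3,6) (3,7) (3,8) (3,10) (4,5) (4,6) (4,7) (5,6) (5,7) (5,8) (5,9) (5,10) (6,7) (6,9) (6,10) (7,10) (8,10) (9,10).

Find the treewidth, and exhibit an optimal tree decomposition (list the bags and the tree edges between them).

The largest bag has 5 vertices, giving width 4; this decomposition certifies tw(G) ≤ 4. Conversely, {1, 5, 6, 9, 10} is a clique of size 5, and the vertices of any clique must share a bag in every tree decomposition; so some bag has ≥ 5 vertices and tw(G) ≥ 4. The upper and lower bounds meet at 4, so that is the treewidth.

Treewidth 4.
Bags: B1 = {1, 5, 6, 9, 10}  B2 = {1, 3, 5, 6, 10}  B3 = {1, 3, 5, 8, 10}  B4 = {3, 5, 6, 7, 10}  B5 = {3, 4, 5, 6, 7}  B6 = {1, 2, 3, 5, 8}
Tree: B1–B2, B2–B3, B2–B4, B4–B5, B3–B6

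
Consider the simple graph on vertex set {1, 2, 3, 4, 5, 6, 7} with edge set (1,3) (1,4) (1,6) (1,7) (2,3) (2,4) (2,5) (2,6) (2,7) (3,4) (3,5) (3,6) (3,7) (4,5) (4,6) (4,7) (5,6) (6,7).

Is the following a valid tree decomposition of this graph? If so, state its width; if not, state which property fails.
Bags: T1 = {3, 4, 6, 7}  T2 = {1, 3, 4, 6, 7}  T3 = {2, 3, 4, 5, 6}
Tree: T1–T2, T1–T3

No — edge (2,7) lies in no bag.

A tree decomposition must satisfy three properties: every vertex lies in some bag; for every edge, both endpoints lie together in some bag; and for every vertex, the bags containing it form a connected subtree. Here edge (2,7) lies in no bag, so the decomposition is invalid.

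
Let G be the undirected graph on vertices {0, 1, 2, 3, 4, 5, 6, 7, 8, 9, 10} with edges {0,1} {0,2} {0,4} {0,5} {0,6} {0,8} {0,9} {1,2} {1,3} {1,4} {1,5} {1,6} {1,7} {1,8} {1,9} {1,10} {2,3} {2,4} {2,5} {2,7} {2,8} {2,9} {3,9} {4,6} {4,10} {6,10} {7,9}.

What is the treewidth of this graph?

3

A width-3 tree decomposition is:
Bags: B1 = {0, 1, 2, 5}  B2 = {0, 1, 2, 4}  B3 = {0, 1, 4, 6}  B4 = {0, 1, 2, 9}  B5 = {1, 2, 3, 9}  B6 = {0, 1, 2, 8}  B7 = {1, 4, 6, 10}  B8 = {1, 2, 7, 9}
Tree: B1–B2, B2–B3, B1–B4, B4–B5, B1–B6, B3–B7, B4–B8
Every bag has size at most 4, so the width is 4 − 1 = 3 and tw(G) ≤ 3. Conversely, {0, 1, 2, 8} is a clique of size 4, and the vertices of any clique must share a bag in every tree decomposition; so some bag has ≥ 4 vertices and tw(G) ≥ 3. Hence tw(G) = 3 exactly.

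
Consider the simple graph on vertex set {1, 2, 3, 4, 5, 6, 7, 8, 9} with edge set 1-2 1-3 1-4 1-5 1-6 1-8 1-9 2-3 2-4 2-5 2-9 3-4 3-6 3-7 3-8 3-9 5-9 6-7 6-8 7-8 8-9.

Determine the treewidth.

3

A width-3 tree decomposition is:
Bags: B1 = {1, 2, 3, 9}  B2 = {1, 3, 8, 9}  B3 = {1, 3, 6, 8}  B4 = {3, 6, 7, 8}  B5 = {1, 2, 3, 4}  B6 = {1, 2, 5, 9}
Tree: B1–B2, B2–B3, B3–B4, B1–B5, B1–B6
Every bag has size at most 4, so the width is 4 − 1 = 3 and tw(G) ≤ 3. On the other hand G contains the 4-clique {1, 3, 8, 9}. A clique must lie in a single bag of any decomposition, so no decomposition can have width below 3. Hence tw(G) = 3 exactly.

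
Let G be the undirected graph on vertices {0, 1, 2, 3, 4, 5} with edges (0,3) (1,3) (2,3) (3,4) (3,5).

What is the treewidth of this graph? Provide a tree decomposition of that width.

Treewidth 1.
Bags: B1 = {0, 3}  B2 = {3, 5}  B3 = {1, 3}  B4 = {2, 3}  B5 = {3, 4}
Tree: B1–B2, B2–B3, B1–B4, B4–B5

Each bag holds 2 vertices, so the decomposition has width 1, which upper-bounds the treewidth. Any graph with an edge has treewidth ≥ 1, and G has the edge 0–3. Combining the bounds, tw(G) = 1.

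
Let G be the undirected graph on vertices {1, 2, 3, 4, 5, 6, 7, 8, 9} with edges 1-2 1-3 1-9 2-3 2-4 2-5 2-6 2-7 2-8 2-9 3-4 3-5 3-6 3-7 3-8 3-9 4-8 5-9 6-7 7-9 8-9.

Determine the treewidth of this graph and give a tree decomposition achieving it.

Each bag holds 4 vertices, so the decomposition has width 3, which upper-bounds the treewidth. For the lower bound, the 4 vertices {2, 3, 8, 9} are pairwise adjacent, and any tree decomposition puts a clique entirely inside one bag — forcing width ≥ 3. Combining the bounds, tw(G) = 3.

Treewidth 3.
Bags: B1 = {2, 3, 8, 9}  B2 = {2, 3, 4, 8}  B3 = {2, 3, 5, 9}  B4 = {1, 2, 3, 9}  B5 = {2, 3, 7, 9}  B6 = {2, 3, 6, 7}
Tree: B1–B2, B1–B3, B3–B4, B4–B5, B5–B6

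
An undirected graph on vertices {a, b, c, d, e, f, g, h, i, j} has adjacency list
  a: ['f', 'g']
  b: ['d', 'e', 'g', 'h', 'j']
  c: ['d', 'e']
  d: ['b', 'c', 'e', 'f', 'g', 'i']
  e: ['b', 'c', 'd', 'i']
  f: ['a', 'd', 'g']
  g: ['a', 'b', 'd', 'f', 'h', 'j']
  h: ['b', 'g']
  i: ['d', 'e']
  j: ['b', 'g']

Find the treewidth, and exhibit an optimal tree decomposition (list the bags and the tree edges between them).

Treewidth 2.
One such decomposition:
Bags: B1 = {b, g, h}  B2 = {b, d, g}  B3 = {b, d, e}  B4 = {d, f, g}  B5 = {d, e, i}  B6 = {c, d, e}  B7 = {b, g, j}  B8 = {a, f, g}
Tree: B1–B2, B2–B3, B2–B4, B3–B5, B3–B6, B1–B7, B4–B8

Every bag has size at most 3, so the width is 3 − 1 = 2 and tw(G) ≤ 2. On the other hand G contains the 3-clique {d, f, g}. A clique must lie in a single bag of any decomposition, so no decomposition can have width below 2. Hence tw(G) = 2 exactly.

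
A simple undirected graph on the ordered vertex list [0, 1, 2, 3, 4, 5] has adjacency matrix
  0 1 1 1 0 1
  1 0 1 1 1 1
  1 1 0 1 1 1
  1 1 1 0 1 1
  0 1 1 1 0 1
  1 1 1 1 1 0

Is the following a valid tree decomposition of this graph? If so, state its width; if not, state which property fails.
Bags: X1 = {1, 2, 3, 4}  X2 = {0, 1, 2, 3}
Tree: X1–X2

A tree decomposition must satisfy three properties: every vertex lies in some bag; for every edge, both endpoints lie together in some bag; and for every vertex, the bags containing it form a connected subtree. Here vertex 5 appears in no bag, so the decomposition is invalid.

No — vertex 5 appears in no bag.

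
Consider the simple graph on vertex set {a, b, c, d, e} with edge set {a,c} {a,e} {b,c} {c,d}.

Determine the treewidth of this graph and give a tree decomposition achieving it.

The largest bag has 2 vertices, giving width 1; this decomposition certifies tw(G) ≤ 1. G has an edge, so its treewidth is at least 1. Hence tw(G) = 1 exactly.

Treewidth 1.
Bags: B1 = {c, d}  B2 = {b, c}  B3 = {a, c}  B4 = {a, e}
Tree: B1–B2, B1–B3, B3–B4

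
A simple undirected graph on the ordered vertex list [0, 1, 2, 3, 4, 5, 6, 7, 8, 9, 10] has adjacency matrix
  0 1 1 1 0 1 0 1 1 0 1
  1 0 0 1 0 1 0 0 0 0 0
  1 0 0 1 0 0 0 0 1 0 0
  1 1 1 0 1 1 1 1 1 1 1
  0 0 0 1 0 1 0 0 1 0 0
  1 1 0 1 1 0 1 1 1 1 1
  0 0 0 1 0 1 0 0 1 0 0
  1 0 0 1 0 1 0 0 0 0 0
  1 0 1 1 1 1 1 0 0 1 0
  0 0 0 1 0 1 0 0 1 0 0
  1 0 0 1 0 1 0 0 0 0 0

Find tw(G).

3

A width-3 tree decomposition is:
Bags: B1 = {0, 3, 5, 10}  B2 = {0, 3, 5, 7}  B3 = {0, 3, 5, 8}  B4 = {3, 5, 8, 9}  B5 = {0, 1, 3, 5}  B6 = {3, 5, 6, 8}  B7 = {3, 4, 5, 8}  B8 = {0, 2, 3, 8}
Tree: B1–B2, B1–B3, B3–B4, B2–B5, B3–B6, B6–B7, B3–B8
Every bag has size at most 4, so the width is 4 − 1 = 3 and tw(G) ≤ 3. Conversely, {0, 2, 3, 8} is a clique of size 4, and the vertices of any clique must share a bag in every tree decomposition; so some bag has ≥ 4 vertices and tw(G) ≥ 3. Hence tw(G) = 3 exactly.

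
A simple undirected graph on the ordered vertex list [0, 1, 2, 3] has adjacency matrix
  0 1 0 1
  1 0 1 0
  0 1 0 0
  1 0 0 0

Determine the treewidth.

1

A width-1 tree decomposition is:
Bags: B1 = {0, 1}  B2 = {1, 2}  B3 = {0, 3}
Tree: B1–B2, B1–B3
Each bag holds 2 vertices, so the decomposition has width 1, which upper-bounds the treewidth. Any graph with an edge has treewidth ≥ 1, and G has the edge 1–0. Therefore the treewidth is 1.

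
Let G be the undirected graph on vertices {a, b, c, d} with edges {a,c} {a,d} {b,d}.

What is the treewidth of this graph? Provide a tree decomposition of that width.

Treewidth 1.
One such decomposition:
Bags: B1 = {b, d}  B2 = {a, d}  B3 = {a, c}
Tree: B1–B2, B2–B3

Every bag has size at most 2, so the width is 2 − 1 = 1 and tw(G) ≤ 1. Since G has at least one edge (e.g. b–d), it is not an edgeless graph, so tw(G) ≥ 1. The upper and lower bounds meet at 1, so that is the treewidth.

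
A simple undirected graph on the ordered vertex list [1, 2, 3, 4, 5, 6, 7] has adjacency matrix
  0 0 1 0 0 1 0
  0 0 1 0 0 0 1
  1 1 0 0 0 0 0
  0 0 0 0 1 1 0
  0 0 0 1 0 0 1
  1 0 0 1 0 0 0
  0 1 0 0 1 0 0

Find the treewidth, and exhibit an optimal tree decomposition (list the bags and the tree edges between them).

Each bag holds 3 vertices, so the decomposition has width 2, which upper-bounds the treewidth. The edges 5–7–2–3–1–6–4–5 form a cycle, so G is not a tree and its treewidth is at least 2. Therefore the treewidth is 2.

Treewidth 2.
One such decomposition:
Bags: B1 = {2, 5, 7}  B2 = {2, 3, 5}  B3 = {1, 3, 5}  B4 = {1, 5, 6}  B5 = {4, 5, 6}
Tree: B1–B2, B2–B3, B3–B4, B4–B5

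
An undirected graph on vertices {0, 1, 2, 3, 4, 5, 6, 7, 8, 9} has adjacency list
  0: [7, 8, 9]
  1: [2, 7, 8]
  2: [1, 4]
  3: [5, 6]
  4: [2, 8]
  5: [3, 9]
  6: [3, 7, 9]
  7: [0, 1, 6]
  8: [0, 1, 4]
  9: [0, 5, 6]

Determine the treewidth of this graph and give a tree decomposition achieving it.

Treewidth 2.
Bags: B1 = {3, 5, 6}  B2 = {5, 6, 9}  B3 = {6, 7, 9}  B4 = {0, 7, 9}  B5 = {0, 1, 7}  B6 = {0, 1, 8}  B7 = {1, 2, 8}  B8 = {2, 4, 8}
Tree: B1–B2, B2–B3, B3–B4, B4–B5, B5–B6, B6–B7, B7–B8

Each bag holds 3 vertices, so the decomposition has width 2, which upper-bounds the treewidth. Since 3–5–9–6–3 is a cycle in G, G is not acyclic. Forests are exactly the graphs of treewidth ≤ 1, so tw(G) ≥ 2. Combining the bounds, tw(G) = 2.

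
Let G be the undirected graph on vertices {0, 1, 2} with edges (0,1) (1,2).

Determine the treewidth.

1

A width-1 tree decomposition is:
Bags: B1 = {0, 1}  B2 = {1, 2}
Tree: B1–B2
Each bag holds 2 vertices, so the decomposition has width 1, which upper-bounds the treewidth. Any graph with an edge has treewidth ≥ 1, and G has the edge 0–1. Combining the bounds, tw(G) = 1.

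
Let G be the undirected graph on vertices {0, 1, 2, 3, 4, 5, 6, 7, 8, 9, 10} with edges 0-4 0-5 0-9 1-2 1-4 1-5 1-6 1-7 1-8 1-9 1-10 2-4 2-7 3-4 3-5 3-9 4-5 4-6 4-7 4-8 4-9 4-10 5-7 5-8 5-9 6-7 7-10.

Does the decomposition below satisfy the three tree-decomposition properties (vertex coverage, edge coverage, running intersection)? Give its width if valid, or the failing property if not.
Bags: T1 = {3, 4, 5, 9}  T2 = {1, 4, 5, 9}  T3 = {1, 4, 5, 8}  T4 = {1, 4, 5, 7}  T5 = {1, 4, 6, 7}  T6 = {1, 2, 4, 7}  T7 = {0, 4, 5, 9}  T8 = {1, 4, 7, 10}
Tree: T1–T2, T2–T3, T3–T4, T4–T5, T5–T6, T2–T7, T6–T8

Yes; width 3.

Checking the three conditions: (i) the bags cover all of {0, 1, 2, 3, 4, 5, 6, 7, 8, 9, 10}; (ii) for each edge, some bag contains both endpoints; (iii) the bags containing any fixed vertex form a subtree. All hold, so the decomposition is valid with width 4 − 1 = 3.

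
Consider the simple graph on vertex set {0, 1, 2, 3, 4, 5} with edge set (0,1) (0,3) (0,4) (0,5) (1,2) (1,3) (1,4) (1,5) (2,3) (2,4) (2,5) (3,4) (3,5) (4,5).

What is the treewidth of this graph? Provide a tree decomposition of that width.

The largest bag has 5 vertices, giving width 4; this decomposition certifies tw(G) ≤ 4. On the other hand G contains the 5-clique {0, 1, 3, 4, 5}. A clique must lie in a single bag of any decomposition, so no decomposition can have width below 4. The upper and lower bounds meet at 4, so that is the treewidth.

Treewidth 4.
One optimal decomposition is:
Bags: B1 = {1, 2, 3, 4, 5}  B2 = {0, 1, 3, 4, 5}
Tree: B1–B2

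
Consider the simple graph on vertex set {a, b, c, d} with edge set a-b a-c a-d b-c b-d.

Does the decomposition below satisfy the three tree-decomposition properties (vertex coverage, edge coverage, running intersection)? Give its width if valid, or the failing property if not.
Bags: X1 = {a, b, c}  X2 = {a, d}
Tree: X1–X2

A tree decomposition must satisfy three properties: every vertex lies in some bag; for every edge, both endpoints lie together in some bag; and for every vertex, the bags containing it form a connected subtree. Here edge (b,d) lies in no bag, so the decomposition is invalid.

No — edge (b,d) lies in no bag.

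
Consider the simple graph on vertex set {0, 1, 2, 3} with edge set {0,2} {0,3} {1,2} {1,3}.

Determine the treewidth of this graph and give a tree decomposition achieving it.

Treewidth 2.
Bags: B1 = {1, 2, 3}  B2 = {0, 2, 3}
Tree: B1–B2

The largest bag has 3 vertices, giving width 2; this decomposition certifies tw(G) ≤ 2. For the lower bound, G contains the cycle 2–1–3–0–2, so G is not a forest; only forests have treewidth ≤ 1, hence tw(G) ≥ 2. Hence tw(G) = 2 exactly.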